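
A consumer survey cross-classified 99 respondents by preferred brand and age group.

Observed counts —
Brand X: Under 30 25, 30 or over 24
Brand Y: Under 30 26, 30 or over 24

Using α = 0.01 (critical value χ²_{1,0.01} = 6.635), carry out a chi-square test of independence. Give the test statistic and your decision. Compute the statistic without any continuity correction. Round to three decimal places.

0.010; fail to reject H₀

Row totals: 49, 50. Column totals: 51, 48. Grand total N = 99.
Expected counts (row total × column total / N):
  Brand X, Under 30: 49×51/99 = 25.2424
  Brand X, 30 or over: 49×48/99 = 23.7576
  Brand Y, Under 30: 50×51/99 = 25.7576
  Brand Y, 30 or over: 50×48/99 = 24.2424
Contributions (O − E)²/E:
  (25 − 25.2424)²/25.2424 = 0.0023
  (24 − 23.7576)²/23.7576 = 0.0025
  (26 − 25.7576)²/25.7576 = 0.0023
  (24 − 24.2424)²/24.2424 = 0.0024
χ² = 0.0023 + 0.0025 + 0.0023 + 0.0024 = 0.010
df = (2−1)(2−1) = 1. Since 0.010 < 6.635, fail to reject the null hypothesis of independence at α = 0.01.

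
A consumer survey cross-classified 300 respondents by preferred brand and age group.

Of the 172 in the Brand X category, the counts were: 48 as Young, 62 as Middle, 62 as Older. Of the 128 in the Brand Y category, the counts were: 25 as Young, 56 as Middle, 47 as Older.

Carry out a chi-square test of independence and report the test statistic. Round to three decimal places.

3.232

Row totals: 172, 128. Column totals: 73, 118, 109. Grand total N = 300.
Expected counts (row total × column total / N):
  Brand X, Young: 172×73/300 = 41.8533
  Brand X, Middle: 172×118/300 = 67.6533
  Brand X, Older: 172×109/300 = 62.4933
  Brand Y, Young: 128×73/300 = 31.1467
  Brand Y, Middle: 128×118/300 = 50.3467
  Brand Y, Older: 128×109/300 = 46.5067
Contributions (O − E)²/E:
  (48 − 41.8533)²/41.8533 = 0.9027
  (62 − 67.6533)²/67.6533 = 0.4724
  (62 − 62.4933)²/62.4933 = 0.0039
  (25 − 31.1467)²/31.1467 = 1.2130
  (56 − 50.3467)²/50.3467 = 0.6348
  (47 − 46.5067)²/46.5067 = 0.0052
χ² = 0.9027 + 0.4724 + 0.0039 + 1.2130 + 0.6348 + 0.0052 = 3.232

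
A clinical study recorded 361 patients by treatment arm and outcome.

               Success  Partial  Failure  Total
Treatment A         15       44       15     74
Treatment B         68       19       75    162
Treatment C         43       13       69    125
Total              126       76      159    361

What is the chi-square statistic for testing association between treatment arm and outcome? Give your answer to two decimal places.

Grand total N = 361.
Expected counts (row total × column total / N):
  Treatment A, Success: 74×126/361 = 25.828
  Treatment A, Partial: 74×76/361 = 15.579
  Treatment A, Failure: 74×159/361 = 32.593
  Treatment B, Success: 162×126/361 = 56.543
  Treatment B, Partial: 162×76/361 = 34.105
  Treatment B, Failure: 162×159/361 = 71.352
  Treatment C, Success: 125×126/361 = 43.629
  Treatment C, Partial: 125×76/361 = 26.316
  Treatment C, Failure: 125×159/361 = 55.055
Contributions (O − E)²/E:
  (15 − 25.828)²/25.828 = 4.5395
  (44 − 15.579)²/15.579 = 51.8489
  (15 − 32.593)²/32.593 = 9.4963
  (68 − 56.543)²/56.543 = 2.3215
  (19 − 34.105)²/34.105 = 6.6900
  (75 − 71.352)²/71.352 = 0.1865
  (43 − 43.629)²/43.629 = 0.0091
  (13 − 26.316)²/26.316 = 6.7379
  (69 − 55.055)²/55.055 = 3.5322
χ² = 4.5395 + 51.8489 + 9.4963 + 2.3215 + 6.6900 + 0.1865 + 0.0091 + 6.7379 + 3.5322 = 85.36

85.36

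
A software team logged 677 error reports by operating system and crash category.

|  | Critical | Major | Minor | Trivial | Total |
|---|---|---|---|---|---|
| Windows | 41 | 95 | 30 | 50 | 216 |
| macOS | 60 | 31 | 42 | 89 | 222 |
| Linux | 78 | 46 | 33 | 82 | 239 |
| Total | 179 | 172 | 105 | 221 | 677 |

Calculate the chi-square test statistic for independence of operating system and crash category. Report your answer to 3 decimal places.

Grand total N = 677.
Expected counts (row total × column total / N):
  Windows, Critical: 216×179/677 = 57.110783
  Windows, Major: 216×172/677 = 54.877400
  Windows, Minor: 216×105/677 = 33.500739
  Windows, Trivial: 216×221/677 = 70.511078
  macOS, Critical: 222×179/677 = 58.697194
  macOS, Major: 222×172/677 = 56.401773
  macOS, Minor: 222×105/677 = 34.431315
  macOS, Trivial: 222×221/677 = 72.469719
  Linux, Critical: 239×179/677 = 63.192024
  Linux, Major: 239×172/677 = 60.720827
  Linux, Minor: 239×105/677 = 37.067947
  Linux, Trivial: 239×221/677 = 78.019202
Contributions (O − E)²/E:
  (41 − 57.110783)²/57.110783 = 4.5448
  (95 − 54.877400)²/54.877400 = 29.3349
  (30 − 33.500739)²/33.500739 = 0.3658
  (50 − 70.511078)²/70.511078 = 5.9665
  (60 − 58.697194)²/58.697194 = 0.0289
  (31 − 56.401773)²/56.401773 = 11.4402
  (42 − 34.431315)²/34.431315 = 1.6637
  (89 − 72.469719)²/72.469719 = 3.7705
  (78 − 63.192024)²/63.192024 = 3.4700
  (46 − 60.720827)²/60.720827 = 3.5688
  (33 − 37.067947)²/37.067947 = 0.4464
  (82 − 78.019202)²/78.019202 = 0.2031
χ² = 4.5448 + 29.3349 + 0.3658 + 5.9665 + 0.0289 + 11.4402 + 1.6637 + 3.7705 + 3.4700 + 3.5688 + 0.4464 + 0.2031 = 64.804

64.804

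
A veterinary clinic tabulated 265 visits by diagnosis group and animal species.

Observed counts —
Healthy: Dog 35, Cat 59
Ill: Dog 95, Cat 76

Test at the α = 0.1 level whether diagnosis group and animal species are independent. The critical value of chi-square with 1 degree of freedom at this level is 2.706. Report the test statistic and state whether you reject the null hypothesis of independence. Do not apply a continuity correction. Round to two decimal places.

Row totals: 94, 171. Column totals: 130, 135. Grand total N = 265.
Expected counts (row total × column total / N):
  Healthy, Dog: 94×130/265 = 46.113
  Healthy, Cat: 94×135/265 = 47.887
  Ill, Dog: 171×130/265 = 83.887
  Ill, Cat: 171×135/265 = 87.113
Contributions (O − E)²/E:
  (35 − 46.113)²/46.113 = 2.6782
  (59 − 47.887)²/47.887 = 2.5790
  (95 − 83.887)²/83.887 = 1.4722
  (76 − 87.113)²/87.113 = 1.4177
χ² = 2.6782 + 2.5790 + 1.4722 + 1.4177 = 8.15
df = (2−1)(2−1) = 1. Since 8.15 > 2.706, reject the null hypothesis of independence at α = 0.1.

8.15; reject H₀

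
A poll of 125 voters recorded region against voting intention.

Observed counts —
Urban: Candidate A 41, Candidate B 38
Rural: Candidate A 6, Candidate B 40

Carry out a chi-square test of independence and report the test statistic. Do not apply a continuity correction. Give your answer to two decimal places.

Row totals: 79, 46. Column totals: 47, 78. Grand total N = 125.
Expected counts (row total × column total / N):
  Urban, Candidate A: 79×47/125 = 29.704
  Urban, Candidate B: 79×78/125 = 49.296
  Rural, Candidate A: 46×47/125 = 17.296
  Rural, Candidate B: 46×78/125 = 28.704
Contributions (O − E)²/E:
  (41 − 29.704)²/29.704 = 4.2957
  (38 − 49.296)²/49.296 = 2.5884
  (6 − 17.296)²/17.296 = 7.3774
  (40 − 28.704)²/28.704 = 4.4454
χ² = 4.2957 + 2.5884 + 7.3774 + 4.4454 = 18.71

18.71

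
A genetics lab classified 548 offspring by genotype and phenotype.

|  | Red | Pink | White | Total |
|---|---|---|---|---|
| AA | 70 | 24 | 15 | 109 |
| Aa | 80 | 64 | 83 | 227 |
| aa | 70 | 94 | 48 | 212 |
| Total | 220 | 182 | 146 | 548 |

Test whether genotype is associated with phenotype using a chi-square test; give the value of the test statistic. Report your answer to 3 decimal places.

49.964

Grand total N = 548.
Expected counts (row total × column total / N):
  AA, Red: 109×220/548 = 43.75912
  AA, Pink: 109×182/548 = 36.20073
  AA, White: 109×146/548 = 29.04015
  Aa, Red: 227×220/548 = 91.13139
  Aa, Pink: 227×182/548 = 75.39051
  Aa, White: 227×146/548 = 60.47810
  aa, Red: 212×220/548 = 85.10949
  aa, Pink: 212×182/548 = 70.40876
  aa, White: 212×146/548 = 56.48175
Contributions (O − E)²/E:
  (70 − 43.75912)²/43.75912 = 15.7358
  (24 − 36.20073)²/36.20073 = 4.1120
  (15 − 29.04015)²/29.04015 = 6.7880
  (80 − 91.13139)²/91.13139 = 1.3597
  (64 − 75.39051)²/75.39051 = 1.7210
  (83 − 60.47810)²/60.47810 = 8.3871
  (70 − 85.10949)²/85.10949 = 2.6824
  (94 − 70.40876)²/70.40876 = 7.9045
  (48 − 56.48175)²/56.48175 = 1.2737
χ² = 15.7358 + 4.1120 + 6.7880 + 1.3597 + 1.7210 + 8.3871 + 2.6824 + 7.9045 + 1.2737 = 49.964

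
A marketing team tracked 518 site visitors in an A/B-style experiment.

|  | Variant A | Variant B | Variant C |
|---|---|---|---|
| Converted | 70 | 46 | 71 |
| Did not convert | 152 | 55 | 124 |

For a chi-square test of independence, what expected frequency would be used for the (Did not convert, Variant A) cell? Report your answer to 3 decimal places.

Row total (Did not convert) = 331; column total (Variant A) = 222; grand total N = 518.
Expected count = (row total × column total) / N = 331 × 222 / 518 = 141.857.

141.857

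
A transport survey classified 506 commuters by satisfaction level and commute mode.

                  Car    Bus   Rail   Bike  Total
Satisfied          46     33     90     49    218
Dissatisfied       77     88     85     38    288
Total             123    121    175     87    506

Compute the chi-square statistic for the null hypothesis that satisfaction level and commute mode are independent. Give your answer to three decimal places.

Grand total N = 506.
Expected counts (row total × column total / N):
  Satisfied, Car: 218×123/506 = 52.9921
  Satisfied, Bus: 218×121/506 = 52.1304
  Satisfied, Rail: 218×175/506 = 75.3953
  Satisfied, Bike: 218×87/506 = 37.4822
  Dissatisfied, Car: 288×123/506 = 70.0079
  Dissatisfied, Bus: 288×121/506 = 68.8696
  Dissatisfied, Rail: 288×175/506 = 99.6047
  Dissatisfied, Bike: 288×87/506 = 49.5178
Contributions (O − E)²/E:
  (46 − 52.9921)²/52.9921 = 0.9226
  (33 − 52.1304)²/52.1304 = 7.0203
  (90 − 75.3953)²/75.3953 = 2.8291
  (49 − 37.4822)²/37.4822 = 3.5393
  (77 − 70.0079)²/70.0079 = 0.6983
  (88 − 68.8696)²/68.8696 = 5.3140
  (85 − 99.6047)²/99.6047 = 2.1414
  (38 − 49.5178)²/49.5178 = 2.6790
χ² = 0.9226 + 7.0203 + 2.8291 + 3.5393 + 0.6983 + 5.3140 + 2.1414 + 2.6790 = 25.144

25.144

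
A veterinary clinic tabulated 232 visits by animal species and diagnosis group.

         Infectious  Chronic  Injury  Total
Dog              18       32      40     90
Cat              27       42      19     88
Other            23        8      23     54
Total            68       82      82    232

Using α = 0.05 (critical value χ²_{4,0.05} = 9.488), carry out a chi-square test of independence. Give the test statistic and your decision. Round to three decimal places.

23.847; reject H₀

Grand total N = 232.
Expected counts (row total × column total / N):
  Dog, Infectious: 90×68/232 = 26.3793
  Dog, Chronic: 90×82/232 = 31.8103
  Dog, Injury: 90×82/232 = 31.8103
  Cat, Infectious: 88×68/232 = 25.7931
  Cat, Chronic: 88×82/232 = 31.1034
  Cat, Injury: 88×82/232 = 31.1034
  Other, Infectious: 54×68/232 = 15.8276
  Other, Chronic: 54×82/232 = 19.0862
  Other, Injury: 54×82/232 = 19.0862
Contributions (O − E)²/E:
  (18 − 26.3793)²/26.3793 = 2.6617
  (32 − 31.8103)²/31.8103 = 0.0011
  (40 − 31.8103)²/31.8103 = 2.1085
  (27 − 25.7931)²/25.7931 = 0.0565
  (42 − 31.1034)²/31.1034 = 3.8175
  (19 − 31.1034)²/31.1034 = 4.7098
  (23 − 15.8276)²/15.8276 = 3.2502
  (8 − 19.0862)²/19.0862 = 6.4394
  (23 − 19.0862)²/19.0862 = 0.8026
χ² = 2.6617 + 0.0011 + 2.1085 + 0.0565 + 3.8175 + 4.7098 + 3.2502 + 6.4394 + 0.8026 = 23.847
df = (3−1)(3−1) = 4. Since 23.847 > 9.488, reject the null hypothesis of independence at α = 0.05.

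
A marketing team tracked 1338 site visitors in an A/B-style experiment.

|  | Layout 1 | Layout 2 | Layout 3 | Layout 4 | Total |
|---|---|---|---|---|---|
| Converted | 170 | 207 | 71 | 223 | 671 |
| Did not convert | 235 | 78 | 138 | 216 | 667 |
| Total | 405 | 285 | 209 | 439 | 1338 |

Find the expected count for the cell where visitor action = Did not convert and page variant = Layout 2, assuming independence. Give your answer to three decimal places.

142.074

Row total (Did not convert) = 667; column total (Layout 2) = 285; grand total N = 1338.
Expected count = (row total × column total) / N = 667 × 285 / 1338 = 142.074.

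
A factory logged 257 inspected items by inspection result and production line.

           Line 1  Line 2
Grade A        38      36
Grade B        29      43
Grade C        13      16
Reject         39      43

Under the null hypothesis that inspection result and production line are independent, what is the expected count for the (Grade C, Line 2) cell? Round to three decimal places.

Row total (Grade C) = 29; column total (Line 2) = 138; grand total N = 257.
Expected count = (row total × column total) / N = 29 × 138 / 257 = 15.572.

15.572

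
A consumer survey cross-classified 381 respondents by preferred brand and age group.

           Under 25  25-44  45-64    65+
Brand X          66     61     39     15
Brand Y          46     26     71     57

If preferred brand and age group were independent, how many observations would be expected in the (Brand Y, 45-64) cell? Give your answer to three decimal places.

57.743

Row total (Brand Y) = 200; column total (45-64) = 110; grand total N = 381.
Expected count = (row total × column total) / N = 200 × 110 / 381 = 57.743.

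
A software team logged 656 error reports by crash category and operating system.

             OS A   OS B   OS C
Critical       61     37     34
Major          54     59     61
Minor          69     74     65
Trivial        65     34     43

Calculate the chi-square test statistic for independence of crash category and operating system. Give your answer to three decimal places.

Row totals: 132, 174, 208, 142. Column totals: 249, 204, 203. Grand total N = 656.
Expected counts (row total × column total / N):
  Critical, OS A: 132×249/656 = 50.1037
  Critical, OS B: 132×204/656 = 41.0488
  Critical, OS C: 132×203/656 = 40.8476
  Major, OS A: 174×249/656 = 66.0457
  Major, OS B: 174×204/656 = 54.1098
  Major, OS C: 174×203/656 = 53.8445
  Minor, OS A: 208×249/656 = 78.9512
  Minor, OS B: 208×204/656 = 64.6829
  Minor, OS C: 208×203/656 = 64.3659
  Trivial, OS A: 142×249/656 = 53.8994
  Trivial, OS B: 142×204/656 = 44.1585
  Trivial, OS C: 142×203/656 = 43.9421
Contributions (O − E)²/E:
  (61 − 50.1037)²/50.1037 = 2.3697
  (37 − 41.0488)²/41.0488 = 0.3993
  (34 − 40.8476)²/40.8476 = 1.1479
  (54 − 66.0457)²/66.0457 = 2.1969
  (59 − 54.1098)²/54.1098 = 0.4420
  (61 − 53.8445)²/53.8445 = 0.9509
  (69 − 78.9512)²/78.9512 = 1.2543
  (74 − 64.6829)²/64.6829 = 1.3421
  (65 − 64.3659)²/64.3659 = 0.0062
  (65 − 53.8994)²/53.8994 = 2.2862
  (34 − 44.1585)²/44.1585 = 2.3369
  (43 − 43.9421)²/43.9421 = 0.0202
χ² = 2.3697 + 0.3993 + 1.1479 + 2.1969 + 0.4420 + 0.9509 + 1.2543 + 1.3421 + 0.0062 + 2.2862 + 2.3369 + 0.0202 = 14.753

14.753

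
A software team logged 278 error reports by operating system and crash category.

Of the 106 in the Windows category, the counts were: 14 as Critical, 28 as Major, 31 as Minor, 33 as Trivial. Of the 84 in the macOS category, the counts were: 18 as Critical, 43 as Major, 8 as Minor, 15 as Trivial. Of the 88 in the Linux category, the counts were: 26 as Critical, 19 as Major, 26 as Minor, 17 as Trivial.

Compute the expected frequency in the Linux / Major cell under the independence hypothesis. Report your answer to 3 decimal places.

28.489

Row total (Linux) = 88; column total (Major) = 90; grand total N = 278.
Expected count = (row total × column total) / N = 88 × 90 / 278 = 28.489.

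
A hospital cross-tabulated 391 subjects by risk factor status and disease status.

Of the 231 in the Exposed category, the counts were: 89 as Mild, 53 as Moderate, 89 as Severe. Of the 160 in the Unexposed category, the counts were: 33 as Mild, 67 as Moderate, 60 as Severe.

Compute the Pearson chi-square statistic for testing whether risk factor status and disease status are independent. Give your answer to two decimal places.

Row totals: 231, 160. Column totals: 122, 120, 149. Grand total N = 391.
Expected counts (row total × column total / N):
  Exposed, Mild: 231×122/391 = 72.077
  Exposed, Moderate: 231×120/391 = 70.895
  Exposed, Severe: 231×149/391 = 88.028
  Unexposed, Mild: 160×122/391 = 49.923
  Unexposed, Moderate: 160×120/391 = 49.105
  Unexposed, Severe: 160×149/391 = 60.972
Contributions (O − E)²/E:
  (89 − 72.077)²/72.077 = 3.9734
  (53 − 70.895)²/70.895 = 4.5170
  (89 − 88.028)²/88.028 = 0.0107
  (33 − 49.923)²/49.923 = 5.7366
  (67 − 49.105)²/49.105 = 6.5214
  (60 − 60.972)²/60.972 = 0.0155
χ² = 3.9734 + 4.5170 + 0.0107 + 5.7366 + 6.5214 + 0.0155 = 20.77

20.77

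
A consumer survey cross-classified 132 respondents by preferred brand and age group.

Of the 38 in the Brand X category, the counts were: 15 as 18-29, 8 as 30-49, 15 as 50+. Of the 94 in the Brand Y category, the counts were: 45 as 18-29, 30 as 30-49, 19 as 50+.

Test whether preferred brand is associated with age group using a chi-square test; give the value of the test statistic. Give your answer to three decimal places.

5.427

Row totals: 38, 94. Column totals: 60, 38, 34. Grand total N = 132.
Expected counts (row total × column total / N):
  Brand X, 18-29: 38×60/132 = 17.2727
  Brand X, 30-49: 38×38/132 = 10.9394
  Brand X, 50+: 38×34/132 = 9.7879
  Brand Y, 18-29: 94×60/132 = 42.7273
  Brand Y, 30-49: 94×38/132 = 27.0606
  Brand Y, 50+: 94×34/132 = 24.2121
Contributions (O − E)²/E:
  (15 − 17.2727)²/17.2727 = 0.2990
  (8 − 10.9394)²/10.9394 = 0.7898
  (15 − 9.7879)²/9.7879 = 2.7755
  (45 − 42.7273)²/42.7273 = 0.1209
  (30 − 27.0606)²/27.0606 = 0.3193
  (19 − 24.2121)²/24.2121 = 1.1220
χ² = 0.2990 + 0.7898 + 2.7755 + 0.1209 + 0.3193 + 1.1220 = 5.427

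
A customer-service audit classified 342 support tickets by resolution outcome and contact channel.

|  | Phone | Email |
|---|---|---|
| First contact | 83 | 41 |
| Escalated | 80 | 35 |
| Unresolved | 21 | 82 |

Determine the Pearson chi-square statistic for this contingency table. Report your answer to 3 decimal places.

Row totals: 124, 115, 103. Column totals: 184, 158. Grand total N = 342.
Expected counts (row total × column total / N):
  First contact, Phone: 124×184/342 = 66.7135
  First contact, Email: 124×158/342 = 57.2865
  Escalated, Phone: 115×184/342 = 61.8713
  Escalated, Email: 115×158/342 = 53.1287
  Unresolved, Phone: 103×184/342 = 55.4152
  Unresolved, Email: 103×158/342 = 47.5848
Contributions (O − E)²/E:
  (83 − 66.7135)²/66.7135 = 3.9760
  (41 − 57.2865)²/57.2865 = 4.6302
  (80 − 61.8713)²/61.8713 = 5.3118
  (35 − 53.1287)²/53.1287 = 6.1859
  (21 − 55.4152)²/55.4152 = 21.3733
  (82 − 47.5848)²/47.5848 = 24.8904
χ² = 3.9760 + 4.6302 + 5.3118 + 6.1859 + 21.3733 + 24.8904 = 66.368

66.368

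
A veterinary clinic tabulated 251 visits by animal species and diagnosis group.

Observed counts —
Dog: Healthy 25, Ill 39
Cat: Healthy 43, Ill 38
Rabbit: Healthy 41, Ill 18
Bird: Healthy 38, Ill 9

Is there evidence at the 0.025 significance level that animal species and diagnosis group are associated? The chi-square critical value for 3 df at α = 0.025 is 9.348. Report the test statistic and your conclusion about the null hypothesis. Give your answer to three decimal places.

23.556; reject H₀

Row totals: 64, 81, 59, 47. Column totals: 147, 104. Grand total N = 251.
Expected counts (row total × column total / N):
  Dog, Healthy: 64×147/251 = 37.4821
  Dog, Ill: 64×104/251 = 26.5179
  Cat, Healthy: 81×147/251 = 47.4382
  Cat, Ill: 81×104/251 = 33.5618
  Rabbit, Healthy: 59×147/251 = 34.5538
  Rabbit, Ill: 59×104/251 = 24.4462
  Bird, Healthy: 47×147/251 = 27.5259
  Bird, Ill: 47×104/251 = 19.4741
Contributions (O − E)²/E:
  (25 − 37.4821)²/37.4821 = 4.1567
  (39 − 26.5179)²/26.5179 = 5.8754
  (43 − 47.4382)²/47.4382 = 0.4152
  (38 − 33.5618)²/33.5618 = 0.5869
  (41 − 34.5538)²/34.5538 = 1.2026
  (18 − 24.4462)²/24.4462 = 1.6998
  (38 − 27.5259)²/27.5259 = 3.9856
  (9 − 19.4741)²/19.4741 = 5.6335
χ² = 4.1567 + 5.8754 + 0.4152 + 0.5869 + 1.2026 + 1.6998 + 3.9856 + 5.6335 = 23.556
df = (4−1)(2−1) = 3. Since 23.556 > 9.348, reject the null hypothesis of independence at α = 0.025.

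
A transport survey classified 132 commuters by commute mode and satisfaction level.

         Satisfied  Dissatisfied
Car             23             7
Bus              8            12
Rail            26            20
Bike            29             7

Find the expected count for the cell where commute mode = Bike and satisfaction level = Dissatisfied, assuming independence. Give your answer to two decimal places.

Row total (Bike) = 36; column total (Dissatisfied) = 46; grand total N = 132.
Expected count = (row total × column total) / N = 36 × 46 / 132 = 12.55.

12.55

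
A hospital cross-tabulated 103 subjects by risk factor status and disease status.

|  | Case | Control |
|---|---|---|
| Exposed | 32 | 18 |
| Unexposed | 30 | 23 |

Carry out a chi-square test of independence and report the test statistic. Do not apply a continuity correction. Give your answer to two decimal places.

Row totals: 50, 53. Column totals: 62, 41. Grand total N = 103.
Expected counts (row total × column total / N):
  Exposed, Case: 50×62/103 = 30.097
  Exposed, Control: 50×41/103 = 19.903
  Unexposed, Case: 53×62/103 = 31.903
  Unexposed, Control: 53×41/103 = 21.097
Contributions (O − E)²/E:
  (32 − 30.097)²/30.097 = 0.1203
  (18 − 19.903)²/19.903 = 0.1820
  (30 − 31.903)²/31.903 = 0.1135
  (23 − 21.097)²/21.097 = 0.1717
χ² = 0.1203 + 0.1820 + 0.1135 + 0.1717 = 0.59

0.59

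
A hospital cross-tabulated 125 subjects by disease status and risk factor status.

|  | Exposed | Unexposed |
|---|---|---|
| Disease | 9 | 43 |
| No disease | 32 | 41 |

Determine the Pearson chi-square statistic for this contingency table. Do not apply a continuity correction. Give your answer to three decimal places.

9.696

Row totals: 52, 73. Column totals: 41, 84. Grand total N = 125.
Expected counts (row total × column total / N):
  Disease, Exposed: 52×41/125 = 17.0560
  Disease, Unexposed: 52×84/125 = 34.9440
  No disease, Exposed: 73×41/125 = 23.9440
  No disease, Unexposed: 73×84/125 = 49.0560
Contributions (O − E)²/E:
  (9 − 17.0560)²/17.0560 = 3.8051
  (43 − 34.9440)²/34.9440 = 1.8572
  (32 − 23.9440)²/23.9440 = 2.7105
  (41 − 49.0560)²/49.0560 = 1.3230
χ² = 3.8051 + 1.8572 + 2.7105 + 1.3230 = 9.696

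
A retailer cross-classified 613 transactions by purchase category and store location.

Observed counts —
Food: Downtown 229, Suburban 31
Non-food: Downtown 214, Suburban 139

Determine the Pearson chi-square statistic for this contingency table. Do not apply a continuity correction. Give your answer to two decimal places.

Row totals: 260, 353. Column totals: 443, 170. Grand total N = 613.
Expected counts (row total × column total / N):
  Food, Downtown: 260×443/613 = 187.896
  Food, Suburban: 260×170/613 = 72.104
  Non-food, Downtown: 353×443/613 = 255.104
  Non-food, Suburban: 353×170/613 = 97.896
Contributions (O − E)²/E:
  (229 − 187.896)²/187.896 = 8.9919
  (31 − 72.104)²/72.104 = 23.4320
  (214 − 255.104)²/255.104 = 6.6229
  (139 − 97.896)²/97.896 = 17.2585
χ² = 8.9919 + 23.4320 + 6.6229 + 17.2585 = 56.31

56.31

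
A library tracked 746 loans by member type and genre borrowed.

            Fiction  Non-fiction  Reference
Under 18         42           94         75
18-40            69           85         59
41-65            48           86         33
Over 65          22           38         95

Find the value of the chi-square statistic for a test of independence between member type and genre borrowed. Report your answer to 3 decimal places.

Row totals: 211, 213, 167, 155. Column totals: 181, 303, 262. Grand total N = 746.
Expected counts (row total × column total / N):
  Under 18, Fiction: 211×181/746 = 51.1944
  Under 18, Non-fiction: 211×303/746 = 85.7011
  Under 18, Reference: 211×262/746 = 74.1046
  18-40, Fiction: 213×181/746 = 51.6796
  18-40, Non-fiction: 213×303/746 = 86.5134
  18-40, Reference: 213×262/746 = 74.8070
  41-65, Fiction: 167×181/746 = 40.5188
  41-65, Non-fiction: 167×303/746 = 67.8298
  41-65, Reference: 167×262/746 = 58.6515
  Over 65, Fiction: 155×181/746 = 37.6072
  Over 65, Non-fiction: 155×303/746 = 62.9558
  Over 65, Reference: 155×262/746 = 54.4370
Contributions (O − E)²/E:
  (42 − 51.1944)²/51.1944 = 1.6513
  (94 − 85.7011)²/85.7011 = 0.8036
  (75 − 74.1046)²/74.1046 = 0.0108
  (69 − 51.6796)²/51.6796 = 5.8049
  (85 − 86.5134)²/86.5134 = 0.0265
  (59 − 74.8070)²/74.8070 = 3.3401
  (48 − 40.5188)²/40.5188 = 1.3813
  (86 − 67.8298)²/67.8298 = 4.8674
  (33 − 58.6515)²/58.6515 = 11.2188
  (22 − 37.6072)²/37.6072 = 6.4771
  (38 − 62.9558)²/62.9558 = 9.8925
  (95 − 54.4370)²/54.4370 = 30.2250
χ² = 1.6513 + 0.8036 + 0.0108 + 5.8049 + 0.0265 + 3.3401 + 1.3813 + 4.8674 + 11.2188 + 6.4771 + 9.8925 + 30.2250 = 75.699

75.699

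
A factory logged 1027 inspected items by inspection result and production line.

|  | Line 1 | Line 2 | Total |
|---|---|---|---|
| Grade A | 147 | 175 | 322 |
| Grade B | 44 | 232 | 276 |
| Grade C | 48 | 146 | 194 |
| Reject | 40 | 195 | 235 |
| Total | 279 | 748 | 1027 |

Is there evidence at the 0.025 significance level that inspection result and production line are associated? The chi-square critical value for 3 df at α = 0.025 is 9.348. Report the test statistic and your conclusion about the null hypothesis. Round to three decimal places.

Grand total N = 1027.
Expected counts (row total × column total / N):
  Grade A, Line 1: 322×279/1027 = 87.476144
  Grade A, Line 2: 322×748/1027 = 234.523856
  Grade B, Line 1: 276×279/1027 = 74.979552
  Grade B, Line 2: 276×748/1027 = 201.020448
  Grade C, Line 1: 194×279/1027 = 52.703019
  Grade C, Line 2: 194×748/1027 = 141.296981
  Reject, Line 1: 235×279/1027 = 63.841285
  Reject, Line 2: 235×748/1027 = 171.158715
Contributions (O − E)²/E:
  (147 − 87.476144)²/87.476144 = 40.5035
  (175 − 234.523856)²/234.523856 = 15.1076
  (44 − 74.979552)²/74.979552 = 12.7999
  (232 − 201.020448)²/201.020448 = 4.7743
  (48 − 52.703019)²/52.703019 = 0.4197
  (146 − 141.296981)²/141.296981 = 0.1565
  (40 − 63.841285)²/63.841285 = 8.9034
  (195 − 171.158715)²/171.158715 = 3.3209
χ² = 40.5035 + 15.1076 + 12.7999 + 4.7743 + 0.4197 + 0.1565 + 8.9034 + 3.3209 = 85.986
df = (4−1)(2−1) = 3. Since 85.986 > 9.348, reject the null hypothesis of independence at α = 0.025.

85.986; reject H₀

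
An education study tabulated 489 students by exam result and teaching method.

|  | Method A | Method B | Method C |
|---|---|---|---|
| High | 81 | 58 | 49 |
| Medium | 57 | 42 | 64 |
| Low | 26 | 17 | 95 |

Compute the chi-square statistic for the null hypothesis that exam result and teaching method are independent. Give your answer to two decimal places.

60.72

Row totals: 188, 163, 138. Column totals: 164, 117, 208. Grand total N = 489.
Expected counts (row total × column total / N):
  High, Method A: 188×164/489 = 63.051
  High, Method B: 188×117/489 = 44.982
  High, Method C: 188×208/489 = 79.967
  Medium, Method A: 163×164/489 = 54.667
  Medium, Method B: 163×117/489 = 39.000
  Medium, Method C: 163×208/489 = 69.333
  Low, Method A: 138×164/489 = 46.282
  Low, Method B: 138×117/489 = 33.018
  Low, Method C: 138×208/489 = 58.699
Contributions (O − E)²/E:
  (81 − 63.051)²/63.051 = 5.1096
  (58 − 44.982)²/44.982 = 3.7675
  (49 − 79.967)²/79.967 = 11.9919
  (57 − 54.667)²/54.667 = 0.0996
  (42 − 39.000)²/39.000 = 0.2308
  (64 − 69.333)²/69.333 = 0.4102
  (26 − 46.282)²/46.282 = 8.8881
  (17 − 33.018)²/33.018 = 7.7708
  (95 − 58.699)²/58.699 = 22.4495
χ² = 5.1096 + 3.7675 + 11.9919 + 0.0996 + 0.2308 + 0.4102 + 8.8881 + 7.7708 + 22.4495 = 60.72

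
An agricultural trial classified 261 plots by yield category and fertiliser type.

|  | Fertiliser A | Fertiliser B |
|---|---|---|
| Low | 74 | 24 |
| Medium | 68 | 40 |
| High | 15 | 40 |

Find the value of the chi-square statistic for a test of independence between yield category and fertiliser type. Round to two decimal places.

Row totals: 98, 108, 55. Column totals: 157, 104. Grand total N = 261.
Expected counts (row total × column total / N):
  Low, Fertiliser A: 98×157/261 = 58.9502
  Low, Fertiliser B: 98×104/261 = 39.0498
  Medium, Fertiliser A: 108×157/261 = 64.9655
  Medium, Fertiliser B: 108×104/261 = 43.0345
  High, Fertiliser A: 55×157/261 = 33.0843
  High, Fertiliser B: 55×104/261 = 21.9157
Contributions (O − E)²/E:
  (74 − 58.9502)²/58.9502 = 3.8422
  (24 − 39.0498)²/39.0498 = 5.8002
  (68 − 64.9655)²/64.9655 = 0.1417
  (40 − 43.0345)²/43.0345 = 0.2140
  (15 − 33.0843)²/33.0843 = 9.8851
  (40 − 21.9157)²/21.9157 = 14.9227
χ² = 3.8422 + 5.8002 + 0.1417 + 0.2140 + 9.8851 + 14.9227 = 34.81

34.81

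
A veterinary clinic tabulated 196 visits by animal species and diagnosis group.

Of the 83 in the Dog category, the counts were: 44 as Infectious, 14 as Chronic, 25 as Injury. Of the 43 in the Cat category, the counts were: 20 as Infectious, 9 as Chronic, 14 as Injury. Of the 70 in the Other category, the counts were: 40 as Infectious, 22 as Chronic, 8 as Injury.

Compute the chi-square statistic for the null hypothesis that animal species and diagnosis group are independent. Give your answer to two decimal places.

Row totals: 83, 43, 70. Column totals: 104, 45, 47. Grand total N = 196.
Expected counts (row total × column total / N):
  Dog, Infectious: 83×104/196 = 44.041
  Dog, Chronic: 83×45/196 = 19.056
  Dog, Injury: 83×47/196 = 19.903
  Cat, Infectious: 43×104/196 = 22.816
  Cat, Chronic: 43×45/196 = 9.872
  Cat, Injury: 43×47/196 = 10.311
  Other, Infectious: 70×104/196 = 37.143
  Other, Chronic: 70×45/196 = 16.071
  Other, Injury: 70×47/196 = 16.786
Contributions (O − E)²/E:
  (44 − 44.041)²/44.041 = 0.0000
  (14 − 19.056)²/19.056 = 1.3415
  (25 − 19.903)²/19.903 = 1.3053
  (20 − 22.816)²/22.816 = 0.3476
  (9 − 9.872)²/9.872 = 0.0770
  (14 − 10.311)²/10.311 = 1.3198
  (40 − 37.143)²/37.143 = 0.2198
  (22 − 16.071)²/16.071 = 2.1874
  (8 − 16.786)²/16.786 = 4.5987
χ² = 0.0000 + 1.3415 + 1.3053 + 0.3476 + 0.0770 + 1.3198 + 0.2198 + 2.1874 + 4.5987 = 11.40

11.40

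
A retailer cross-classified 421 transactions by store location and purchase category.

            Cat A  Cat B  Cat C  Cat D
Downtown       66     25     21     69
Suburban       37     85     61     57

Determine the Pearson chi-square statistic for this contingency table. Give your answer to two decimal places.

54.35

Row totals: 181, 240. Column totals: 103, 110, 82, 126. Grand total N = 421.
Expected counts (row total × column total / N):
  Downtown, Cat A: 181×103/421 = 44.283
  Downtown, Cat B: 181×110/421 = 47.292
  Downtown, Cat C: 181×82/421 = 35.254
  Downtown, Cat D: 181×126/421 = 54.171
  Suburban, Cat A: 240×103/421 = 58.717
  Suburban, Cat B: 240×110/421 = 62.708
  Suburban, Cat C: 240×82/421 = 46.746
  Suburban, Cat D: 240×126/421 = 71.829
Contributions (O − E)²/E:
  (66 − 44.283)²/44.283 = 10.6503
  (25 − 47.292)²/47.292 = 10.5078
  (21 − 35.254)²/35.254 = 5.7632
  (69 − 54.171)²/54.171 = 4.0594
  (37 − 58.717)²/58.717 = 8.0322
  (85 − 62.708)²/62.708 = 7.9246
  (61 − 46.746)²/46.746 = 4.3464
  (57 − 71.829)²/71.829 = 3.0614
χ² = 10.6503 + 10.5078 + 5.7632 + 4.0594 + 8.0322 + 7.9246 + 4.3464 + 3.0614 = 54.35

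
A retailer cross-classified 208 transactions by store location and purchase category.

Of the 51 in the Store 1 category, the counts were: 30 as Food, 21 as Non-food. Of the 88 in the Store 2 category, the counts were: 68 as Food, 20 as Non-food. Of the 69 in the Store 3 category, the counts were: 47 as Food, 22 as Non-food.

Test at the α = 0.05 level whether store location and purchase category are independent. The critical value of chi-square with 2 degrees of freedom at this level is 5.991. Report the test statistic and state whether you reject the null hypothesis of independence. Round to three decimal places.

5.329; fail to reject H₀

Row totals: 51, 88, 69. Column totals: 145, 63. Grand total N = 208.
Expected counts (row total × column total / N):
  Store 1, Food: 51×145/208 = 35.5529
  Store 1, Non-food: 51×63/208 = 15.4471
  Store 2, Food: 88×145/208 = 61.3462
  Store 2, Non-food: 88×63/208 = 26.6538
  Store 3, Food: 69×145/208 = 48.1010
  Store 3, Non-food: 69×63/208 = 20.8990
Contributions (O − E)²/E:
  (30 − 35.5529)²/35.5529 = 0.8673
  (21 − 15.4471)²/15.4471 = 1.9961
  (68 − 61.3462)²/61.3462 = 0.7217
  (20 − 26.6538)²/26.6538 = 1.6610
  (47 − 48.1010)²/48.1010 = 0.0252
  (22 − 20.8990)²/20.8990 = 0.0580
χ² = 0.8673 + 1.9961 + 0.7217 + 1.6610 + 0.0252 + 0.0580 = 5.329
df = (3−1)(2−1) = 2. Since 5.329 < 5.991, fail to reject the null hypothesis of independence at α = 0.05.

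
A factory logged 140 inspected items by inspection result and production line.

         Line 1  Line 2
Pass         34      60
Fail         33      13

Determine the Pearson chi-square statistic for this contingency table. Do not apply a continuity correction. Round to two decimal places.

15.66

Row totals: 94, 46. Column totals: 67, 73. Grand total N = 140.
Expected counts (row total × column total / N):
  Pass, Line 1: 94×67/140 = 44.986
  Pass, Line 2: 94×73/140 = 49.014
  Fail, Line 1: 46×67/140 = 22.014
  Fail, Line 2: 46×73/140 = 23.986
Contributions (O − E)²/E:
  (34 − 44.986)²/44.986 = 2.6829
  (60 − 49.014)²/49.014 = 2.4624
  (33 − 22.014)²/22.014 = 5.4825
  (13 − 23.986)²/23.986 = 5.0318
χ² = 2.6829 + 2.4624 + 5.4825 + 5.0318 = 15.66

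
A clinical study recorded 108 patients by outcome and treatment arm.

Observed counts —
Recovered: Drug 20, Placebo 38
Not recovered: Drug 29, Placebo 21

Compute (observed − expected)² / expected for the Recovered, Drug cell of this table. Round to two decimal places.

Row total (Recovered) = 58; column total (Drug) = 49; N = 108.
Expected count E = 58 × 49 / 108 = 26.315.
Contribution = (O − E)²/E = (20 − 26.315)² / 26.315 = 1.52.

1.52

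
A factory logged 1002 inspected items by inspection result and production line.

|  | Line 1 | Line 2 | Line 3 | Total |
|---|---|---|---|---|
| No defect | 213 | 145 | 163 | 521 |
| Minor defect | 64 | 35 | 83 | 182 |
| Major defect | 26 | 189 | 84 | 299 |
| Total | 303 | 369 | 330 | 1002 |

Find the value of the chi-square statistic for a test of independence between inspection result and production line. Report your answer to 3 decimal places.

Grand total N = 1002.
Expected counts (row total × column total / N):
  No defect, Line 1: 521×303/1002 = 157.54790
  No defect, Line 2: 521×369/1002 = 191.86527
  No defect, Line 3: 521×330/1002 = 171.58683
  Minor defect, Line 1: 182×303/1002 = 55.03593
  Minor defect, Line 2: 182×369/1002 = 67.02395
  Minor defect, Line 3: 182×330/1002 = 59.94012
  Major defect, Line 1: 299×303/1002 = 90.41617
  Major defect, Line 2: 299×369/1002 = 110.11078
  Major defect, Line 3: 299×330/1002 = 98.47305
Contributions (O − E)²/E:
  (213 − 157.54790)²/157.54790 = 19.5175
  (145 − 191.86527)²/191.86527 = 11.4474
  (163 − 171.58683)²/171.58683 = 0.4297
  (64 − 55.03593)²/55.03593 = 1.4600
  (35 − 67.02395)²/67.02395 = 15.3010
  (83 − 59.94012)²/59.94012 = 8.8715
  (26 − 90.41617)²/90.41617 = 45.8927
  (189 − 110.11078)²/110.11078 = 56.5204
  (84 − 98.47305)²/98.47305 = 2.1272
χ² = 19.5175 + 11.4474 + 0.4297 + 1.4600 + 15.3010 + 8.8715 + 45.8927 + 56.5204 + 2.1272 = 161.567

161.567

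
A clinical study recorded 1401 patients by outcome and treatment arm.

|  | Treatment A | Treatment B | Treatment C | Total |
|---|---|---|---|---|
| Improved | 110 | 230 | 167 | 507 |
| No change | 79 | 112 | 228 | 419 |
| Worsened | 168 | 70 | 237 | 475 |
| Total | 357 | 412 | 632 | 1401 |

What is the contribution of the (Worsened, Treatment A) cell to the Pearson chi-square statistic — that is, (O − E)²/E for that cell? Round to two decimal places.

18.22

Row total (Worsened) = 475; column total (Treatment A) = 357; N = 1401.
Expected count E = 475 × 357 / 1401 = 121.039.
Contribution = (O − E)²/E = (168 − 121.039)² / 121.039 = 18.22.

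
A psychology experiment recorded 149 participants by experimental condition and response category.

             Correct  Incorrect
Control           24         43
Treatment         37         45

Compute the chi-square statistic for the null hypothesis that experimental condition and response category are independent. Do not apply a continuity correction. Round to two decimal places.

Row totals: 67, 82. Column totals: 61, 88. Grand total N = 149.
Expected counts (row total × column total / N):
  Control, Correct: 67×61/149 = 27.430
  Control, Incorrect: 67×88/149 = 39.570
  Treatment, Correct: 82×61/149 = 33.570
  Treatment, Incorrect: 82×88/149 = 48.430
Contributions (O − E)²/E:
  (24 − 27.430)²/27.430 = 0.4289
  (43 − 39.570)²/39.570 = 0.2973
  (37 − 33.570)²/33.570 = 0.3505
  (45 − 48.430)²/48.430 = 0.2429
χ² = 0.4289 + 0.2973 + 0.3505 + 0.2429 = 1.32

1.32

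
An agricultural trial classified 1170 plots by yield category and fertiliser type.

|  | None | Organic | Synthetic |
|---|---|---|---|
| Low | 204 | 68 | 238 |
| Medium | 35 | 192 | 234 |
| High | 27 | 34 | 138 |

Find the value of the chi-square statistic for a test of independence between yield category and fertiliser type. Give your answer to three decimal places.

218.547

Row totals: 510, 461, 199. Column totals: 266, 294, 610. Grand total N = 1170.
Expected counts (row total × column total / N):
  Low, None: 510×266/1170 = 115.94872
  Low, Organic: 510×294/1170 = 128.15385
  Low, Synthetic: 510×610/1170 = 265.89744
  Medium, None: 461×266/1170 = 104.80855
  Medium, Organic: 461×294/1170 = 115.84103
  Medium, Synthetic: 461×610/1170 = 240.35043
  High, None: 199×266/1170 = 45.24274
  High, Organic: 199×294/1170 = 50.00513
  High, Synthetic: 199×610/1170 = 103.75214
Contributions (O − E)²/E:
  (204 − 115.94872)²/115.94872 = 66.8660
  (68 − 128.15385)²/128.15385 = 28.2355
  (238 − 265.89744)²/265.89744 = 2.9269
  (35 − 104.80855)²/104.80855 = 46.4965
  (192 − 115.84103)²/115.84103 = 50.0702
  (234 − 240.35043)²/240.35043 = 0.1678
  (27 − 45.24274)²/45.24274 = 7.3558
  (34 − 50.00513)²/50.00513 = 5.1228
  (138 − 103.75214)²/103.75214 = 11.3050
χ² = 66.8660 + 28.2355 + 2.9269 + 46.4965 + 50.0702 + 0.1678 + 7.3558 + 5.1228 + 11.3050 = 218.547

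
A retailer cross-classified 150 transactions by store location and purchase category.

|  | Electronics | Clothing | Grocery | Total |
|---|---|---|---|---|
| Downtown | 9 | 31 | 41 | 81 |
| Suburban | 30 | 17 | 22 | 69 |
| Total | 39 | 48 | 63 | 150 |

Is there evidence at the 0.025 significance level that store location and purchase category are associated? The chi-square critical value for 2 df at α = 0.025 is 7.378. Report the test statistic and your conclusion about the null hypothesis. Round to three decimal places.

Grand total N = 150.
Expected counts (row total × column total / N):
  Downtown, Electronics: 81×39/150 = 21.0600
  Downtown, Clothing: 81×48/150 = 25.9200
  Downtown, Grocery: 81×63/150 = 34.0200
  Suburban, Electronics: 69×39/150 = 17.9400
  Suburban, Clothing: 69×48/150 = 22.0800
  Suburban, Grocery: 69×63/150 = 28.9800
Contributions (O − E)²/E:
  (9 − 21.0600)²/21.0600 = 6.9062
  (31 − 25.9200)²/25.9200 = 0.9956
  (41 − 34.0200)²/34.0200 = 1.4321
  (30 − 17.9400)²/17.9400 = 8.1072
  (17 − 22.0800)²/22.0800 = 1.1688
  (22 − 28.9800)²/28.9800 = 1.6812
χ² = 6.9062 + 0.9956 + 1.4321 + 8.1072 + 1.1688 + 1.6812 = 20.291
df = (2−1)(3−1) = 2. Since 20.291 > 7.378, reject the null hypothesis of independence at α = 0.025.

20.291; reject H₀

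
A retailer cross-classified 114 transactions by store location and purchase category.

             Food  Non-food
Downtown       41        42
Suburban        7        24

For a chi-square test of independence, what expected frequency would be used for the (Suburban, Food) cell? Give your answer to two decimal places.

Row total (Suburban) = 31; column total (Food) = 48; grand total N = 114.
Expected count = (row total × column total) / N = 31 × 48 / 114 = 13.05.

13.05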